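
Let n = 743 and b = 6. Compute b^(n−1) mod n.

1

6^1 ≡ 6 (mod 743)
6^2 ≡ 6^2 = 36 ≡ 36 (mod 743)
6^4 ≡ 36^2 = 1296 ≡ 553 (mod 743)
6^8 ≡ 553^2 = 305809 ≡ 436 (mod 743)
6^16 ≡ 436^2 = 190096 ≡ 631 (mod 743)
6^32 ≡ 631^2 = 398161 ≡ 656 (mod 743)
6^64 ≡ 656^2 = 430336 ≡ 139 (mod 743)
6^128 ≡ 139^2 = 19321 ≡ 3 (mod 743)
6^256 ≡ 3^2 = 9 ≡ 9 (mod 743)
6^512 ≡ 9^2 = 81 ≡ 81 (mod 743)
742 = 512 + 128 + 64 + 32 + 4 + 2 in binary powers of 2.
So 6^742 ≡ 81 · 3 · 139 · 656 · 553 · 36 ≡ 1 (mod 743).
Since the result is 1, base 6 gives no evidence that 743 is composite.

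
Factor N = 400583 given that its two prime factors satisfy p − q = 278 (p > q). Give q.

Since p = q + 278, we have 400583 = q(q + 278), so q² + 278q − 400583 = 0.
Discriminant: 278² + 4·400583 = 77284 + 1602332 = 1679616; √1679616 = 1296.
q = (−278 + 1296)/2 = 509, and p = q + 278 = 787.
Check: 509 · 787 = 400583.

509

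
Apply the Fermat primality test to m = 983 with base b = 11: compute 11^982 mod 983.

11^1 ≡ 11 (mod 983)
11^2 ≡ 11^2 = 121 ≡ 121 (mod 983)
11^4 ≡ 121^2 = 14641 ≡ 879 (mod 983)
11^8 ≡ 879^2 = 772641 ≡ 3 (mod 983)
11^16 ≡ 3^2 = 9 ≡ 9 (mod 983)
11^32 ≡ 9^2 = 81 ≡ 81 (mod 983)
11^64 ≡ 81^2 = 6561 ≡ 663 (mod 983)
11^128 ≡ 663^2 = 439569 ≡ 168 (mod 983)
11^256 ≡ 168^2 = 28224 ≡ 700 (mod 983)
11^512 ≡ 700^2 = 490000 ≡ 466 (mod 983)
982 = 512 + 256 + 128 + 64 + 16 + 4 + 2 in binary powers of 2.
So 11^982 ≡ 466 · 700 · 168 · 663 · 9 · 879 · 121 ≡ 1 (mod 983).
Since the result is 1, base 11 gives no evidence that 983 is composite.

1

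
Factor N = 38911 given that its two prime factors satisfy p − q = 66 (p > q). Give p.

Since p = q + 66, we have 38911 = q(q + 66), so q² + 66q − 38911 = 0.
Discriminant: 66² + 4·38911 = 4356 + 155644 = 160000; √160000 = 400.
q = (−66 + 400)/2 = 167, and p = q + 66 = 233.
Check: 167 · 233 = 38911.

233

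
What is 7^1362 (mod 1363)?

7^1 ≡ 7 (mod 1363)
7^2 ≡ 7^2 = 49 ≡ 49 (mod 1363)
7^4 ≡ 49^2 = 2401 ≡ 1038 (mod 1363)
7^8 ≡ 1038^2 = 1077444 ≡ 674 (mod 1363)
7^16 ≡ 674^2 = 454276 ≡ 397 (mod 1363)
7^32 ≡ 397^2 = 157609 ≡ 864 (mod 1363)
7^64 ≡ 864^2 = 746496 ≡ 935 (mod 1363)
7^128 ≡ 935^2 = 874225 ≡ 542 (mod 1363)
7^256 ≡ 542^2 = 293764 ≡ 719 (mod 1363)
7^512 ≡ 719^2 = 516961 ≡ 384 (mod 1363)
7^1024 ≡ 384^2 = 147456 ≡ 252 (mod 1363)
1362 = 1024 + 256 + 64 + 16 + 2 in binary powers of 2.
So 7^1362 ≡ 252 · 719 · 935 · 397 · 49 ≡ 545 (mod 1363).
Since 545 ≠ 1, base 7 is a Fermat witness: 1363 is composite.

545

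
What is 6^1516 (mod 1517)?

6^1 ≡ 6 (mod 1517)
6^2 ≡ 6^2 = 36 ≡ 36 (mod 1517)
6^4 ≡ 36^2 = 1296 ≡ 1296 (mod 1517)
6^8 ≡ 1296^2 = 1679616 ≡ 297 (mod 1517)
6^16 ≡ 297^2 = 88209 ≡ 223 (mod 1517)
6^32 ≡ 223^2 = 49729 ≡ 1185 (mod 1517)
6^64 ≡ 1185^2 = 1404225 ≡ 1000 (mod 1517)
6^128 ≡ 1000^2 = 1000000 ≡ 297 (mod 1517)
6^256 ≡ 297^2 = 88209 ≡ 223 (mod 1517)
6^512 ≡ 223^2 = 49729 ≡ 1185 (mod 1517)
6^1024 ≡ 1185^2 = 1404225 ≡ 1000 (mod 1517)
1516 = 1024 + 256 + 128 + 64 + 32 + 8 + 4 in binary powers of 2.
So 6^1516 ≡ 1000 · 223 · 297 · 1000 · 1185 · 297 · 1296 ≡ 556 (mod 1517).
Since 556 ≠ 1, base 6 is a Fermat witness: 1517 is composite.

556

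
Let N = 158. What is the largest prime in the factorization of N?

79

158 = 2 · 79
79 is prime.
So 158 = 2 · 79; the largest prime factor is 79.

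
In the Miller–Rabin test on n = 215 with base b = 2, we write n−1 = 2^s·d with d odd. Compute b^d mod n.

168

215 − 1 = 214 = 2^1 · 107, so d = 107.
2^1 ≡ 2 (mod 215)
2^2 ≡ 2^2 = 4 ≡ 4 (mod 215)
2^4 ≡ 4^2 = 16 ≡ 16 (mod 215)
2^8 ≡ 16^2 = 256 ≡ 41 (mod 215)
2^16 ≡ 41^2 = 1681 ≡ 176 (mod 215)
2^32 ≡ 176^2 = 30976 ≡ 16 (mod 215)
2^64 ≡ 16^2 = 256 ≡ 41 (mod 215)
107 = 64 + 32 + 8 + 2 + 1 in binary powers of 2.
So 2^107 ≡ 41 · 16 · 41 · 4 · 2 ≡ 168 (mod 215).
Squaring chain: 168; never reaches −1, so base 2 is a Miller–Rabin witness that 215 is composite.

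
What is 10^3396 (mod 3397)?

10^1 ≡ 10 (mod 3397)
10^2 ≡ 10^2 = 100 ≡ 100 (mod 3397)
10^4 ≡ 100^2 = 10000 ≡ 3206 (mod 3397)
10^8 ≡ 3206^2 = 10278436 ≡ 2511 (mod 3397)
10^16 ≡ 2511^2 = 6305121 ≡ 289 (mod 3397)
10^32 ≡ 289^2 = 83521 ≡ 1993 (mod 3397)
10^64 ≡ 1993^2 = 3972049 ≡ 956 (mod 3397)
10^128 ≡ 956^2 = 913936 ≡ 143 (mod 3397)
10^256 ≡ 143^2 = 20449 ≡ 67 (mod 3397)
10^512 ≡ 67^2 = 4489 ≡ 1092 (mod 3397)
10^1024 ≡ 1092^2 = 1192464 ≡ 117 (mod 3397)
10^2048 ≡ 117^2 = 13689 ≡ 101 (mod 3397)
3396 = 2048 + 1024 + 256 + 64 + 4 in binary powers of 2.
So 10^3396 ≡ 101 · 117 · 67 · 956 · 3206 ≡ 3370 (mod 3397).
Since 3370 ≠ 1, base 10 is a Fermat witness: 3397 is composite.

3370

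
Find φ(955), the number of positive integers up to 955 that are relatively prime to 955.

Factor: 955 = 5 · 191.
φ(955) = (5−1) · (191−1) = 4 · 190 = 760.

760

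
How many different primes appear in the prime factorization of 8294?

4

8294 = 2 · 4147
4147 = 11 · 377
377 = 13 · 29
8294 = 2 · 11 · 13 · 29, which has 4 distinct prime factors.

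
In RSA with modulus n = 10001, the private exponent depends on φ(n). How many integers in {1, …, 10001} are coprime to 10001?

Factor: 10001 = 73 · 137.
φ(10001) = (73−1) · (137−1) = 72 · 136 = 9792.

9792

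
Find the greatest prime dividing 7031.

89

7031 = 79 · 89
89 is prime.
So 7031 = 79 · 89; the largest prime factor is 89.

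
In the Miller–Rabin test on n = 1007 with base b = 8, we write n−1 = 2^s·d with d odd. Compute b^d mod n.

1007 − 1 = 1006 = 2^1 · 503, so d = 503.
8^1 ≡ 8 (mod 1007)
8^2 ≡ 8^2 = 64 ≡ 64 (mod 1007)
8^4 ≡ 64^2 = 4096 ≡ 68 (mod 1007)
8^8 ≡ 68^2 = 4624 ≡ 596 (mod 1007)
8^16 ≡ 596^2 = 355216 ≡ 752 (mod 1007)
8^32 ≡ 752^2 = 565504 ≡ 577 (mod 1007)
8^64 ≡ 577^2 = 332929 ≡ 619 (mod 1007)
8^128 ≡ 619^2 = 383161 ≡ 501 (mod 1007)
8^256 ≡ 501^2 = 251001 ≡ 258 (mod 1007)
503 = 256 + 128 + 64 + 32 + 16 + 4 + 2 + 1 in binary powers of 2.
So 8^503 ≡ 258 · 501 · 619 · 577 · 752 · 68 · 64 · 8 ≡ 373 (mod 1007).
Squaring chain: 373; never reaches −1, so base 8 is a Miller–Rabin witness that 1007 is composite.

373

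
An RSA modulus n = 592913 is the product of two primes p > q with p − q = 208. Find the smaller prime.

Since p = q + 208, we have 592913 = q(q + 208), so q² + 208q − 592913 = 0.
Discriminant: 208² + 4·592913 = 43264 + 2371652 = 2414916; √2414916 = 1554.
q = (−208 + 1554)/2 = 673, and p = q + 208 = 881.
Check: 673 · 881 = 592913.

673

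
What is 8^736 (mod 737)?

25

8^1 ≡ 8 (mod 737)
8^2 ≡ 8^2 = 64 ≡ 64 (mod 737)
8^4 ≡ 64^2 = 4096 ≡ 411 (mod 737)
8^8 ≡ 411^2 = 168921 ≡ 148 (mod 737)
8^16 ≡ 148^2 = 21904 ≡ 531 (mod 737)
8^32 ≡ 531^2 = 281961 ≡ 427 (mod 737)
8^64 ≡ 427^2 = 182329 ≡ 290 (mod 737)
8^128 ≡ 290^2 = 84100 ≡ 82 (mod 737)
8^256 ≡ 82^2 = 6724 ≡ 91 (mod 737)
8^512 ≡ 91^2 = 8281 ≡ 174 (mod 737)
736 = 512 + 128 + 64 + 32 in binary powers of 2.
So 8^736 ≡ 174 · 82 · 290 · 427 ≡ 25 (mod 737).
Since 25 ≠ 1, base 8 is a Fermat witness: 737 is composite.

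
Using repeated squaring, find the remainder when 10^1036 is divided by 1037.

10^1 ≡ 10 (mod 1037)
10^2 ≡ 10^2 = 100 ≡ 100 (mod 1037)
10^4 ≡ 100^2 = 10000 ≡ 667 (mod 1037)
10^8 ≡ 667^2 = 444889 ≡ 16 (mod 1037)
10^16 ≡ 16^2 = 256 ≡ 256 (mod 1037)
10^32 ≡ 256^2 = 65536 ≡ 205 (mod 1037)
10^64 ≡ 205^2 = 42025 ≡ 545 (mod 1037)
10^128 ≡ 545^2 = 297025 ≡ 443 (mod 1037)
10^256 ≡ 443^2 = 196249 ≡ 256 (mod 1037)
10^512 ≡ 256^2 = 65536 ≡ 205 (mod 1037)
10^1024 ≡ 205^2 = 42025 ≡ 545 (mod 1037)
1036 = 1024 + 8 + 4 in binary powers of 2.
So 10^1036 ≡ 545 · 16 · 667 ≡ 744 (mod 1037).
Since 744 ≠ 1, base 10 is a Fermat witness: 1037 is composite.

744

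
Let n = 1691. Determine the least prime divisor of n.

19

1691 is odd.
Digit sum 17, not divisible by 3.
Ends in 1: not divisible by 5.
7: 1691 = 7·241 + 4
11: 1691 = 11·153 + 8
13: 1691 = 13·130 + 1
17: 1691 = 17·99 + 8
19: 1691 = 19·89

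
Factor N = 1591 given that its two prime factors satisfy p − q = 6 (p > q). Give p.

Since p = q + 6, we have 1591 = q(q + 6), so q² + 6q − 1591 = 0.
Discriminant: 6² + 4·1591 = 36 + 6364 = 6400; √6400 = 80.
q = (−6 + 80)/2 = 37, and p = q + 6 = 43.
Check: 37 · 43 = 1591.

43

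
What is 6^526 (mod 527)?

366

6^1 ≡ 6 (mod 527)
6^2 ≡ 6^2 = 36 ≡ 36 (mod 527)
6^4 ≡ 36^2 = 1296 ≡ 242 (mod 527)
6^8 ≡ 242^2 = 58564 ≡ 67 (mod 527)
6^16 ≡ 67^2 = 4489 ≡ 273 (mod 527)
6^32 ≡ 273^2 = 74529 ≡ 222 (mod 527)
6^64 ≡ 222^2 = 49284 ≡ 273 (mod 527)
6^128 ≡ 273^2 = 74529 ≡ 222 (mod 527)
6^256 ≡ 222^2 = 49284 ≡ 273 (mod 527)
6^512 ≡ 273^2 = 74529 ≡ 222 (mod 527)
526 = 512 + 8 + 4 + 2 in binary powers of 2.
So 6^526 ≡ 222 · 67 · 242 · 36 ≡ 366 (mod 527).
Since 366 ≠ 1, base 6 is a Fermat witness: 527 is composite.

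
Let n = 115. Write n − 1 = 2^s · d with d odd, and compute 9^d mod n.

115 − 1 = 114 = 2^1 · 57, so d = 57.
9^1 ≡ 9 (mod 115)
9^2 ≡ 9^2 = 81 ≡ 81 (mod 115)
9^4 ≡ 81^2 = 6561 ≡ 6 (mod 115)
9^8 ≡ 6^2 = 36 ≡ 36 (mod 115)
9^16 ≡ 36^2 = 1296 ≡ 31 (mod 115)
9^32 ≡ 31^2 = 961 ≡ 41 (mod 115)
57 = 32 + 16 + 8 + 1 in binary powers of 2.
So 9^57 ≡ 41 · 31 · 36 · 9 ≡ 104 (mod 115).
Squaring chain: 104; never reaches −1, so base 9 is a Miller–Rabin witness that 115 is composite.

104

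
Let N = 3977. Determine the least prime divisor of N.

41

3977 is odd.
Digit sum 26, not divisible by 3.
Ends in 7: not divisible by 5.
7: 3977 = 7·568 + 1
11: 3977 = 11·361 + 6
13: 3977 = 13·305 + 12
17: 3977 = 17·233 + 16
19: 3977 = 19·209 + 6
23: 3977 = 23·172 + 21
29: 3977 = 29·137 + 4
31: 3977 = 31·128 + 9
37: 3977 = 37·107 + 18
41: 3977 = 41·97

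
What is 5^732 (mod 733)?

1

5^1 ≡ 5 (mod 733)
5^2 ≡ 5^2 = 25 ≡ 25 (mod 733)
5^4 ≡ 25^2 = 625 ≡ 625 (mod 733)
5^8 ≡ 625^2 = 390625 ≡ 669 (mod 733)
5^16 ≡ 669^2 = 447561 ≡ 431 (mod 733)
5^32 ≡ 431^2 = 185761 ≡ 312 (mod 733)
5^64 ≡ 312^2 = 97344 ≡ 588 (mod 733)
5^128 ≡ 588^2 = 345744 ≡ 501 (mod 733)
5^256 ≡ 501^2 = 251001 ≡ 315 (mod 733)
5^512 ≡ 315^2 = 99225 ≡ 270 (mod 733)
732 = 512 + 128 + 64 + 16 + 8 + 4 in binary powers of 2.
So 5^732 ≡ 270 · 501 · 588 · 431 · 669 · 625 ≡ 1 (mod 733).
Since the result is 1, base 5 gives no evidence that 733 is composite.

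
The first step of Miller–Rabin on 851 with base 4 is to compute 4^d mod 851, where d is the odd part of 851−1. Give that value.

169

851 − 1 = 850 = 2^1 · 425, so d = 425.
4^1 ≡ 4 (mod 851)
4^2 ≡ 4^2 = 16 ≡ 16 (mod 851)
4^4 ≡ 16^2 = 256 ≡ 256 (mod 851)
4^8 ≡ 256^2 = 65536 ≡ 9 (mod 851)
4^16 ≡ 9^2 = 81 ≡ 81 (mod 851)
4^32 ≡ 81^2 = 6561 ≡ 604 (mod 851)
4^64 ≡ 604^2 = 364816 ≡ 588 (mod 851)
4^128 ≡ 588^2 = 345744 ≡ 238 (mod 851)
4^256 ≡ 238^2 = 56644 ≡ 478 (mod 851)
425 = 256 + 128 + 32 + 8 + 1 in binary powers of 2.
So 4^425 ≡ 478 · 238 · 604 · 9 · 4 ≡ 169 (mod 851).
Squaring chain: 169; never reaches −1, so base 4 is a Miller–Rabin witness that 851 is composite.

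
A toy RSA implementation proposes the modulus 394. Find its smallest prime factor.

2

394 is even: 2 divides it.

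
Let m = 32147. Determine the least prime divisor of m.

17

32147 is odd.
Digit sum 17, not divisible by 3.
Ends in 7: not divisible by 5.
7: 32147 = 7·4592 + 3
11: 32147 = 11·2922 + 5
13: 32147 = 13·2472 + 11
17: 32147 = 17·1891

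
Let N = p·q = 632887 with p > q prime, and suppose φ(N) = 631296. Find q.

φ(n) = (p−1)(q−1) = n − (p+q) + 1, so p + q = 632887 − 631296 + 1 = 1592.
p and q are the roots of t² − 1592t + 632887 = 0.
Discriminant: 1592² − 4·632887 = 2534464 − 2531548 = 2916; √2916 = 54.
q = (1592 − 54)/2 = 769, p = (1592 + 54)/2 = 823.
Check: 769 · 823 = 632887.

769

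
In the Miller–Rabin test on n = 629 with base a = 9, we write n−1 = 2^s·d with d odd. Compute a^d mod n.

629 − 1 = 628 = 2^2 · 157, so d = 157.
9^1 ≡ 9 (mod 629)
9^2 ≡ 9^2 = 81 ≡ 81 (mod 629)
9^4 ≡ 81^2 = 6561 ≡ 271 (mod 629)
9^8 ≡ 271^2 = 73441 ≡ 477 (mod 629)
9^16 ≡ 477^2 = 227529 ≡ 460 (mod 629)
9^32 ≡ 460^2 = 211600 ≡ 256 (mod 629)
9^64 ≡ 256^2 = 65536 ≡ 120 (mod 629)
9^128 ≡ 120^2 = 14400 ≡ 562 (mod 629)
157 = 128 + 16 + 8 + 4 + 1 in binary powers of 2.
So 9^157 ≡ 562 · 460 · 477 · 271 · 9 ≡ 382 (mod 629).
Squaring chain: 382 → 625; never reaches −1, so base 9 is a Miller–Rabin witness that 629 is composite.

382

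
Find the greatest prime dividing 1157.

89

1157 = 13 · 89
89 is prime.
So 1157 = 13 · 89; the largest prime factor is 89.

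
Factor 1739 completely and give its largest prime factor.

47

1739 = 37 · 47
47 is prime.
So 1739 = 37 · 47; the largest prime factor is 47.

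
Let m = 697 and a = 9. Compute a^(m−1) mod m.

9^1 ≡ 9 (mod 697)
9^2 ≡ 9^2 = 81 ≡ 81 (mod 697)
9^4 ≡ 81^2 = 6561 ≡ 288 (mod 697)
9^8 ≡ 288^2 = 82944 ≡ 1 (mod 697)
9^16 ≡ 1^2 = 1 ≡ 1 (mod 697)
9^32 ≡ 1^2 = 1 ≡ 1 (mod 697)
9^64 ≡ 1^2 = 1 ≡ 1 (mod 697)
9^128 ≡ 1^2 = 1 ≡ 1 (mod 697)
9^256 ≡ 1^2 = 1 ≡ 1 (mod 697)
9^512 ≡ 1^2 = 1 ≡ 1 (mod 697)
696 = 512 + 128 + 32 + 16 + 8 in binary powers of 2.
So 9^696 ≡ 1 · 1 · 1 · 1 · 1 ≡ 1 (mod 697).
Since the result is 1, base 9 gives no evidence that 697 is composite.

1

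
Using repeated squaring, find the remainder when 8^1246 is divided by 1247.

173

8^1 ≡ 8 (mod 1247)
8^2 ≡ 8^2 = 64 ≡ 64 (mod 1247)
8^4 ≡ 64^2 = 4096 ≡ 355 (mod 1247)
8^8 ≡ 355^2 = 126025 ≡ 78 (mod 1247)
8^16 ≡ 78^2 = 6084 ≡ 1096 (mod 1247)
8^32 ≡ 1096^2 = 1201216 ≡ 355 (mod 1247)
8^64 ≡ 355^2 = 126025 ≡ 78 (mod 1247)
8^128 ≡ 78^2 = 6084 ≡ 1096 (mod 1247)
8^256 ≡ 1096^2 = 1201216 ≡ 355 (mod 1247)
8^512 ≡ 355^2 = 126025 ≡ 78 (mod 1247)
8^1024 ≡ 78^2 = 6084 ≡ 1096 (mod 1247)
1246 = 1024 + 128 + 64 + 16 + 8 + 4 + 2 in binary powers of 2.
So 8^1246 ≡ 1096 · 1096 · 78 · 1096 · 78 · 355 · 64 ≡ 173 (mod 1247).
Since 173 ≠ 1, base 8 is a Fermat witness: 1247 is composite.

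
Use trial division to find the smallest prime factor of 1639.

11

1639 is odd.
Digit sum 19, not divisible by 3.
Ends in 9: not divisible by 5.
7: 1639 = 7·234 + 1
11: 1639 = 11·149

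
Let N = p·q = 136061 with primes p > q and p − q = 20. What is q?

359

Since p = q + 20, we have 136061 = q(q + 20), so q² + 20q − 136061 = 0.
Discriminant: 20² + 4·136061 = 400 + 544244 = 544644; √544644 = 738.
q = (−20 + 738)/2 = 359, and p = q + 20 = 379.
Check: 359 · 379 = 136061.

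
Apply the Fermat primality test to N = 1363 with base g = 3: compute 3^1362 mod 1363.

3^1 ≡ 3 (mod 1363)
3^2 ≡ 3^2 = 9 ≡ 9 (mod 1363)
3^4 ≡ 9^2 = 81 ≡ 81 (mod 1363)
3^8 ≡ 81^2 = 6561 ≡ 1109 (mod 1363)
3^16 ≡ 1109^2 = 1229881 ≡ 455 (mod 1363)
3^32 ≡ 455^2 = 207025 ≡ 1212 (mod 1363)
3^64 ≡ 1212^2 = 1468944 ≡ 993 (mod 1363)
3^128 ≡ 993^2 = 986049 ≡ 600 (mod 1363)
3^256 ≡ 600^2 = 360000 ≡ 168 (mod 1363)
3^512 ≡ 168^2 = 28224 ≡ 964 (mod 1363)
3^1024 ≡ 964^2 = 929296 ≡ 1093 (mod 1363)
1362 = 1024 + 256 + 64 + 16 + 2 in binary powers of 2.
So 3^1362 ≡ 1093 · 168 · 993 · 455 · 9 ≡ 760 (mod 1363).
Since 760 ≠ 1, base 3 is a Fermat witness: 1363 is composite.

760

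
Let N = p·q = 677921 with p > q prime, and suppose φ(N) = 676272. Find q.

φ(n) = (p−1)(q−1) = n − (p+q) + 1, so p + q = 677921 − 676272 + 1 = 1650.
p and q are the roots of t² − 1650t + 677921 = 0.
Discriminant: 1650² − 4·677921 = 2722500 − 2711684 = 10816; √10816 = 104.
q = (1650 − 104)/2 = 773, p = (1650 + 104)/2 = 877.
Check: 773 · 877 = 677921.

773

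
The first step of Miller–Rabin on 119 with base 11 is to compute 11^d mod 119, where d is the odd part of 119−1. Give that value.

114

119 − 1 = 118 = 2^1 · 59, so d = 59.
11^1 ≡ 11 (mod 119)
11^2 ≡ 11^2 = 121 ≡ 2 (mod 119)
11^4 ≡ 2^2 = 4 ≡ 4 (mod 119)
11^8 ≡ 4^2 = 16 ≡ 16 (mod 119)
11^16 ≡ 16^2 = 256 ≡ 18 (mod 119)
11^32 ≡ 18^2 = 324 ≡ 86 (mod 119)
59 = 32 + 16 + 8 + 2 + 1 in binary powers of 2.
So 11^59 ≡ 86 · 18 · 16 · 2 · 11 ≡ 114 (mod 119).
Squaring chain: 114; never reaches −1, so base 11 is a Miller–Rabin witness that 119 is composite.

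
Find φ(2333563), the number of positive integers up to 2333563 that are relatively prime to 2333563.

2279424

Factor: 2333563 = 107 · 113 · 193.
φ(2333563) = (107−1) · (113−1) · (193−1) = 106 · 112 · 192 = 2279424.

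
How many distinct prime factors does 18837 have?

18837 = 3^2 · 2093
2093 = 7 · 299
299 = 13 · 23
18837 = 3^2 · 7 · 13 · 23, which has 4 distinct prime factors.

4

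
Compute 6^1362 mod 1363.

397

6^1 ≡ 6 (mod 1363)
6^2 ≡ 6^2 = 36 ≡ 36 (mod 1363)
6^4 ≡ 36^2 = 1296 ≡ 1296 (mod 1363)
6^8 ≡ 1296^2 = 1679616 ≡ 400 (mod 1363)
6^16 ≡ 400^2 = 160000 ≡ 529 (mod 1363)
6^32 ≡ 529^2 = 279841 ≡ 426 (mod 1363)
6^64 ≡ 426^2 = 181476 ≡ 197 (mod 1363)
6^128 ≡ 197^2 = 38809 ≡ 645 (mod 1363)
6^256 ≡ 645^2 = 416025 ≡ 310 (mod 1363)
6^512 ≡ 310^2 = 96100 ≡ 690 (mod 1363)
6^1024 ≡ 690^2 = 476100 ≡ 413 (mod 1363)
1362 = 1024 + 256 + 64 + 16 + 2 in binary powers of 2.
So 6^1362 ≡ 413 · 310 · 197 · 529 · 36 ≡ 397 (mod 1363).
Since 397 ≠ 1, base 6 is a Fermat witness: 1363 is composite.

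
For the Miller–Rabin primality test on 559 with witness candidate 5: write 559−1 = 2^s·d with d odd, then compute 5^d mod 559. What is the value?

242

559 − 1 = 558 = 2^1 · 279, so d = 279.
5^1 ≡ 5 (mod 559)
5^2 ≡ 5^2 = 25 ≡ 25 (mod 559)
5^4 ≡ 25^2 = 625 ≡ 66 (mod 559)
5^8 ≡ 66^2 = 4356 ≡ 443 (mod 559)
5^16 ≡ 443^2 = 196249 ≡ 40 (mod 559)
5^32 ≡ 40^2 = 1600 ≡ 482 (mod 559)
5^64 ≡ 482^2 = 232324 ≡ 339 (mod 559)
5^128 ≡ 339^2 = 114921 ≡ 326 (mod 559)
5^256 ≡ 326^2 = 106276 ≡ 66 (mod 559)
279 = 256 + 16 + 4 + 2 + 1 in binary powers of 2.
So 5^279 ≡ 66 · 40 · 66 · 25 · 5 ≡ 242 (mod 559).
Squaring chain: 242; never reaches −1, so base 5 is a Miller–Rabin witness that 559 is composite.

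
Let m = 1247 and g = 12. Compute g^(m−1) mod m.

12^1 ≡ 12 (mod 1247)
12^2 ≡ 12^2 = 144 ≡ 144 (mod 1247)
12^4 ≡ 144^2 = 20736 ≡ 784 (mod 1247)
12^8 ≡ 784^2 = 614656 ≡ 1132 (mod 1247)
12^16 ≡ 1132^2 = 1281424 ≡ 755 (mod 1247)
12^32 ≡ 755^2 = 570025 ≡ 146 (mod 1247)
12^64 ≡ 146^2 = 21316 ≡ 117 (mod 1247)
12^128 ≡ 117^2 = 13689 ≡ 1219 (mod 1247)
12^256 ≡ 1219^2 = 1485961 ≡ 784 (mod 1247)
12^512 ≡ 784^2 = 614656 ≡ 1132 (mod 1247)
12^1024 ≡ 1132^2 = 1281424 ≡ 755 (mod 1247)
1246 = 1024 + 128 + 64 + 16 + 8 + 4 + 2 in binary powers of 2.
So 12^1246 ≡ 755 · 1219 · 117 · 755 · 1132 · 784 · 144 ≡ 608 (mod 1247).
Since 608 ≠ 1, base 12 is a Fermat witness: 1247 is composite.

608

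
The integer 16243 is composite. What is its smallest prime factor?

16243 is odd.
Digit sum 16, not divisible by 3.
Ends in 3: not divisible by 5.
7: 16243 = 7·2320 + 3
11: 16243 = 11·1476 + 7
13: 16243 = 13·1249 + 6
17: 16243 = 17·955 + 8
19: 16243 = 19·854 + 17
23: 16243 = 23·706 + 5
29: 16243 = 29·560 + 3
31: 16243 = 31·523 + 30
37: 16243 = 37·439

37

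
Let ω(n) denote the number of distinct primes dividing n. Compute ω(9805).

3

9805 = 5 · 1961
1961 = 37 · 53
9805 = 5 · 37 · 53, which has 3 distinct prime factors.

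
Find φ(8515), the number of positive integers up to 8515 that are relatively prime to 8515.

Factor: 8515 = 5 · 13 · 131.
φ(8515) = (5−1) · (13−1) · (131−1) = 4 · 12 · 130 = 6240.

6240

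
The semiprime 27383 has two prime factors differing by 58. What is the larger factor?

Since p = q + 58, we have 27383 = q(q + 58), so q² + 58q − 27383 = 0.
Discriminant: 58² + 4·27383 = 3364 + 109532 = 112896; √112896 = 336.
q = (−58 + 336)/2 = 139, and p = q + 58 = 197.
Check: 139 · 197 = 27383.

197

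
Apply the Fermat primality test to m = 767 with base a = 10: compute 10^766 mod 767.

81

10^1 ≡ 10 (mod 767)
10^2 ≡ 10^2 = 100 ≡ 100 (mod 767)
10^4 ≡ 100^2 = 10000 ≡ 29 (mod 767)
10^8 ≡ 29^2 = 841 ≡ 74 (mod 767)
10^16 ≡ 74^2 = 5476 ≡ 107 (mod 767)
10^32 ≡ 107^2 = 11449 ≡ 711 (mod 767)
10^64 ≡ 711^2 = 505521 ≡ 68 (mod 767)
10^128 ≡ 68^2 = 4624 ≡ 22 (mod 767)
10^256 ≡ 22^2 = 484 ≡ 484 (mod 767)
10^512 ≡ 484^2 = 234256 ≡ 321 (mod 767)
766 = 512 + 128 + 64 + 32 + 16 + 8 + 4 + 2 in binary powers of 2.
So 10^766 ≡ 321 · 22 · 68 · 711 · 107 · 74 · 29 · 100 ≡ 81 (mod 767).
Since 81 ≠ 1, base 10 is a Fermat witness: 767 is composite.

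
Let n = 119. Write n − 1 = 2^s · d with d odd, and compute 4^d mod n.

119 − 1 = 118 = 2^1 · 59, so d = 59.
4^1 ≡ 4 (mod 119)
4^2 ≡ 4^2 = 16 ≡ 16 (mod 119)
4^4 ≡ 16^2 = 256 ≡ 18 (mod 119)
4^8 ≡ 18^2 = 324 ≡ 86 (mod 119)
4^16 ≡ 86^2 = 7396 ≡ 18 (mod 119)
4^32 ≡ 18^2 = 324 ≡ 86 (mod 119)
59 = 32 + 16 + 8 + 2 + 1 in binary powers of 2.
So 4^59 ≡ 86 · 18 · 86 · 16 · 4 ≡ 30 (mod 119).
Squaring chain: 30; never reaches −1, so base 4 is a Miller–Rabin witness that 119 is composite.

30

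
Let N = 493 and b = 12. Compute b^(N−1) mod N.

378

12^1 ≡ 12 (mod 493)
12^2 ≡ 12^2 = 144 ≡ 144 (mod 493)
12^4 ≡ 144^2 = 20736 ≡ 30 (mod 493)
12^8 ≡ 30^2 = 900 ≡ 407 (mod 493)
12^16 ≡ 407^2 = 165649 ≡ 1 (mod 493)
12^32 ≡ 1^2 = 1 ≡ 1 (mod 493)
12^64 ≡ 1^2 = 1 ≡ 1 (mod 493)
12^128 ≡ 1^2 = 1 ≡ 1 (mod 493)
12^256 ≡ 1^2 = 1 ≡ 1 (mod 493)
492 = 256 + 128 + 64 + 32 + 8 + 4 in binary powers of 2.
So 12^492 ≡ 1 · 1 · 1 · 1 · 407 · 30 ≡ 378 (mod 493).
Since 378 ≠ 1, base 12 is a Fermat witness: 493 is composite.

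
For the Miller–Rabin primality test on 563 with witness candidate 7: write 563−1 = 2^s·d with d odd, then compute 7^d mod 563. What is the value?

563 − 1 = 562 = 2^1 · 281, so d = 281.
7^1 ≡ 7 (mod 563)
7^2 ≡ 7^2 = 49 ≡ 49 (mod 563)
7^4 ≡ 49^2 = 2401 ≡ 149 (mod 563)
7^8 ≡ 149^2 = 22201 ≡ 244 (mod 563)
7^16 ≡ 244^2 = 59536 ≡ 421 (mod 563)
7^32 ≡ 421^2 = 177241 ≡ 459 (mod 563)
7^64 ≡ 459^2 = 210681 ≡ 119 (mod 563)
7^128 ≡ 119^2 = 14161 ≡ 86 (mod 563)
7^256 ≡ 86^2 = 7396 ≡ 77 (mod 563)
281 = 256 + 16 + 8 + 1 in binary powers of 2.
So 7^281 ≡ 77 · 421 · 244 · 7 ≡ 1 (mod 563).
Since 7^d ≡ 1 (mod 563), base 7 does not prove 563 composite.

1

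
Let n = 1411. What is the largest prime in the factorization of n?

1411 = 17 · 83
83 is prime.
So 1411 = 17 · 83; the largest prime factor is 83.

83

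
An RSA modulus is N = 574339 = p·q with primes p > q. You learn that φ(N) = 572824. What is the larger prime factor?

φ(n) = (p−1)(q−1) = n − (p+q) + 1, so p + q = 574339 − 572824 + 1 = 1516.
p and q are the roots of t² − 1516t + 574339 = 0.
Discriminant: 1516² − 4·574339 = 2298256 − 2297356 = 900; √900 = 30.
q = (1516 − 30)/2 = 743, p = (1516 + 30)/2 = 773.
Check: 743 · 773 = 574339.

773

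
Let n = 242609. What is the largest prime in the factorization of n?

242609 = 37 · 6557
6557 = 79 · 83
83 is prime.
So 242609 = 37 · 79 · 83; the largest prime factor is 83.

83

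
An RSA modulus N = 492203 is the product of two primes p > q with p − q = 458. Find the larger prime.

Since p = q + 458, we have 492203 = q(q + 458), so q² + 458q − 492203 = 0.
Discriminant: 458² + 4·492203 = 209764 + 1968812 = 2178576; √2178576 = 1476.
q = (−458 + 1476)/2 = 509, and p = q + 458 = 967.
Check: 509 · 967 = 492203.

967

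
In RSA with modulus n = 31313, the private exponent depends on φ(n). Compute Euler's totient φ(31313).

30960

Factor: 31313 = 173 · 181.
φ(31313) = (173−1) · (181−1) = 172 · 180 = 30960.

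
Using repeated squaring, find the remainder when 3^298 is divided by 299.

3

3^1 ≡ 3 (mod 299)
3^2 ≡ 3^2 = 9 ≡ 9 (mod 299)
3^4 ≡ 9^2 = 81 ≡ 81 (mod 299)
3^8 ≡ 81^2 = 6561 ≡ 282 (mod 299)
3^16 ≡ 282^2 = 79524 ≡ 289 (mod 299)
3^32 ≡ 289^2 = 83521 ≡ 100 (mod 299)
3^64 ≡ 100^2 = 10000 ≡ 133 (mod 299)
3^128 ≡ 133^2 = 17689 ≡ 48 (mod 299)
3^256 ≡ 48^2 = 2304 ≡ 211 (mod 299)
298 = 256 + 32 + 8 + 2 in binary powers of 2.
So 3^298 ≡ 211 · 100 · 282 · 9 ≡ 3 (mod 299).
Since 3 ≠ 1, base 3 is a Fermat witness: 299 is composite.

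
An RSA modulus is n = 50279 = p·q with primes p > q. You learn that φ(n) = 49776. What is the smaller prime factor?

φ(n) = (p−1)(q−1) = n − (p+q) + 1, so p + q = 50279 − 49776 + 1 = 504.
p and q are the roots of t² − 504t + 50279 = 0.
Discriminant: 504² − 4·50279 = 254016 − 201116 = 52900; √52900 = 230.
q = (504 − 230)/2 = 137, p = (504 + 230)/2 = 367.
Check: 137 · 367 = 50279.

137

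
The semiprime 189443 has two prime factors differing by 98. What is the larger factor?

487

Since p = q + 98, we have 189443 = q(q + 98), so q² + 98q − 189443 = 0.
Discriminant: 98² + 4·189443 = 9604 + 757772 = 767376; √767376 = 876.
q = (−98 + 876)/2 = 389, and p = q + 98 = 487.
Check: 389 · 487 = 189443.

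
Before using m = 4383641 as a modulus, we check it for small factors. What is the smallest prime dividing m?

4383641 is odd.
Digit sum 29, not divisible by 3.
Ends in 1: not divisible by 5.
7: 4383641 = 7·626234 + 3
11: 4383641 = 11·398512 + 9
13: 4383641 = 13·337203 + 2
17: 4383641 = 17·257861 + 4
19: 4383641 = 19·230717 + 18
23: 4383641 = 23·190593 + 2
29: 4383641 = 29·151160 + 1
31: 4383641 = 31·141407 + 24
37: 4383641 = 37·118476 + 29
41: 4383641 = 41·106918 + 3
43: 4383641 = 43·101945 + 6
47: 4383641 = 47·93268 + 45
53: 4383641 = 53·82710 + 11
59: 4383641 = 59·74299

59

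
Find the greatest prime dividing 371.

371 = 7 · 53
53 is prime.
So 371 = 7 · 53; the largest prime factor is 53.

53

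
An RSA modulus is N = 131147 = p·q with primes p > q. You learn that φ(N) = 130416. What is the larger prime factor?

419

φ(n) = (p−1)(q−1) = n − (p+q) + 1, so p + q = 131147 − 130416 + 1 = 732.
p and q are the roots of t² − 732t + 131147 = 0.
Discriminant: 732² − 4·131147 = 535824 − 524588 = 11236; √11236 = 106.
q = (732 − 106)/2 = 313, p = (732 + 106)/2 = 419.
Check: 313 · 419 = 131147.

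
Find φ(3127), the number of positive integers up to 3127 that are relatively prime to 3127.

Factor: 3127 = 53 · 59.
φ(3127) = (53−1) · (59−1) = 52 · 58 = 3016.

3016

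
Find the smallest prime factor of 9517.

9517 is odd.
Digit sum 22, not divisible by 3.
Ends in 7: not divisible by 5.
7: 9517 = 7·1359 + 4
11: 9517 = 11·865 + 2
13: 9517 = 13·732 + 1
17: 9517 = 17·559 + 14
19: 9517 = 19·500 + 17
23: 9517 = 23·413 + 18
29: 9517 = 29·328 + 5
31: 9517 = 31·307

31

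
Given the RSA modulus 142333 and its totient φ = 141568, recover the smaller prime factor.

φ(n) = (p−1)(q−1) = n − (p+q) + 1, so p + q = 142333 − 141568 + 1 = 766.
p and q are the roots of t² − 766t + 142333 = 0.
Discriminant: 766² − 4·142333 = 586756 − 569332 = 17424; √17424 = 132.
q = (766 − 132)/2 = 317, p = (766 + 132)/2 = 449.
Check: 317 · 449 = 142333.

317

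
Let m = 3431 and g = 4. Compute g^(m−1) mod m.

1756

4^1 ≡ 4 (mod 3431)
4^2 ≡ 4^2 = 16 ≡ 16 (mod 3431)
4^4 ≡ 16^2 = 256 ≡ 256 (mod 3431)
4^8 ≡ 256^2 = 65536 ≡ 347 (mod 3431)
4^16 ≡ 347^2 = 120409 ≡ 324 (mod 3431)
4^32 ≡ 324^2 = 104976 ≡ 2046 (mod 3431)
4^64 ≡ 2046^2 = 4186116 ≡ 296 (mod 3431)
4^128 ≡ 296^2 = 87616 ≡ 1841 (mod 3431)
4^256 ≡ 1841^2 = 3389281 ≡ 2884 (mod 3431)
4^512 ≡ 2884^2 = 8317456 ≡ 712 (mod 3431)
4^1024 ≡ 712^2 = 506944 ≡ 2587 (mod 3431)
4^2048 ≡ 2587^2 = 6692569 ≡ 2119 (mod 3431)
3430 = 2048 + 1024 + 256 + 64 + 32 + 4 + 2 in binary powers of 2.
So 4^3430 ≡ 2119 · 2587 · 2884 · 296 · 2046 · 256 · 16 ≡ 1756 (mod 3431).
Since 1756 ≠ 1, base 4 is a Fermat witness: 3431 is composite.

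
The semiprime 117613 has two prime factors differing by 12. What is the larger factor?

349

Since p = q + 12, we have 117613 = q(q + 12), so q² + 12q − 117613 = 0.
Discriminant: 12² + 4·117613 = 144 + 470452 = 470596; √470596 = 686.
q = (−12 + 686)/2 = 337, and p = q + 12 = 349.
Check: 337 · 349 = 117613.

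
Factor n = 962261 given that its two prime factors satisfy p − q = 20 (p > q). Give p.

Since p = q + 20, we have 962261 = q(q + 20), so q² + 20q − 962261 = 0.
Discriminant: 20² + 4·962261 = 400 + 3849044 = 3849444; √3849444 = 1962.
q = (−20 + 1962)/2 = 971, and p = q + 20 = 991.
Check: 971 · 991 = 962261.

991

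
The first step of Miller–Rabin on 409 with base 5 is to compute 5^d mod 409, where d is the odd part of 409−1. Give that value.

409 − 1 = 408 = 2^3 · 51, so d = 51.
5^1 ≡ 5 (mod 409)
5^2 ≡ 5^2 = 25 ≡ 25 (mod 409)
5^4 ≡ 25^2 = 625 ≡ 216 (mod 409)
5^8 ≡ 216^2 = 46656 ≡ 30 (mod 409)
5^16 ≡ 30^2 = 900 ≡ 82 (mod 409)
5^32 ≡ 82^2 = 6724 ≡ 180 (mod 409)
51 = 32 + 16 + 2 + 1 in binary powers of 2.
So 5^51 ≡ 180 · 82 · 25 · 5 ≡ 1 (mod 409).
Since 5^d ≡ 1 (mod 409), base 5 does not prove 409 composite.

1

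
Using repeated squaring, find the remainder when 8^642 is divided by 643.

8^1 ≡ 8 (mod 643)
8^2 ≡ 8^2 = 64 ≡ 64 (mod 643)
8^4 ≡ 64^2 = 4096 ≡ 238 (mod 643)
8^8 ≡ 238^2 = 56644 ≡ 60 (mod 643)
8^16 ≡ 60^2 = 3600 ≡ 385 (mod 643)
8^32 ≡ 385^2 = 148225 ≡ 335 (mod 643)
8^64 ≡ 335^2 = 112225 ≡ 343 (mod 643)
8^128 ≡ 343^2 = 117649 ≡ 623 (mod 643)
8^256 ≡ 623^2 = 388129 ≡ 400 (mod 643)
8^512 ≡ 400^2 = 160000 ≡ 536 (mod 643)
642 = 512 + 128 + 2 in binary powers of 2.
So 8^642 ≡ 536 · 623 · 64 ≡ 1 (mod 643).
Since the result is 1, base 8 gives no evidence that 643 is composite.

1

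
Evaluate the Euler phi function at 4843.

4648

Factor: 4843 = 29 · 167.
φ(4843) = (29−1) · (167−1) = 28 · 166 = 4648.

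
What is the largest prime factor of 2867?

2867 = 47 · 61
61 is prime.
So 2867 = 47 · 61; the largest prime factor is 61.

61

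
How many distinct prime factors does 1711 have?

1711 = 29 · 59
1711 = 29 · 59, which has 2 distinct prime factors.

2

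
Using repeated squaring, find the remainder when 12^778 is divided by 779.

12^1 ≡ 12 (mod 779)
12^2 ≡ 12^2 = 144 ≡ 144 (mod 779)
12^4 ≡ 144^2 = 20736 ≡ 482 (mod 779)
12^8 ≡ 482^2 = 232324 ≡ 182 (mod 779)
12^16 ≡ 182^2 = 33124 ≡ 406 (mod 779)
12^32 ≡ 406^2 = 164836 ≡ 467 (mod 779)
12^64 ≡ 467^2 = 218089 ≡ 748 (mod 779)
12^128 ≡ 748^2 = 559504 ≡ 182 (mod 779)
12^256 ≡ 182^2 = 33124 ≡ 406 (mod 779)
12^512 ≡ 406^2 = 164836 ≡ 467 (mod 779)
778 = 512 + 256 + 8 + 2 in binary powers of 2.
So 12^778 ≡ 467 · 406 · 182 · 144 ≡ 121 (mod 779).
Since 121 ≠ 1, base 12 is a Fermat witness: 779 is composite.

121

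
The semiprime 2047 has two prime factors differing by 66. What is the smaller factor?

23

Since p = q + 66, we have 2047 = q(q + 66), so q² + 66q − 2047 = 0.
Discriminant: 66² + 4·2047 = 4356 + 8188 = 12544; √12544 = 112.
q = (−66 + 112)/2 = 23, and p = q + 66 = 89.
Check: 23 · 89 = 2047.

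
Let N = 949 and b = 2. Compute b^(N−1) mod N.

2^1 ≡ 2 (mod 949)
2^2 ≡ 2^2 = 4 ≡ 4 (mod 949)
2^4 ≡ 4^2 = 16 ≡ 16 (mod 949)
2^8 ≡ 16^2 = 256 ≡ 256 (mod 949)
2^16 ≡ 256^2 = 65536 ≡ 55 (mod 949)
2^32 ≡ 55^2 = 3025 ≡ 178 (mod 949)
2^64 ≡ 178^2 = 31684 ≡ 367 (mod 949)
2^128 ≡ 367^2 = 134689 ≡ 880 (mod 949)
2^256 ≡ 880^2 = 774400 ≡ 16 (mod 949)
2^512 ≡ 16^2 = 256 ≡ 256 (mod 949)
948 = 512 + 256 + 128 + 32 + 16 + 4 in binary powers of 2.
So 2^948 ≡ 256 · 16 · 880 · 178 · 55 · 16 ≡ 300 (mod 949).
Since 300 ≠ 1, base 2 is a Fermat witness: 949 is composite.

300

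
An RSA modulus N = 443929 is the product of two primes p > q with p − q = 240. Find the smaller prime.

557

Since p = q + 240, we have 443929 = q(q + 240), so q² + 240q − 443929 = 0.
Discriminant: 240² + 4·443929 = 57600 + 1775716 = 1833316; √1833316 = 1354.
q = (−240 + 1354)/2 = 557, and p = q + 240 = 797.
Check: 557 · 797 = 443929.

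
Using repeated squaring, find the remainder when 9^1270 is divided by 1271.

532

9^1 ≡ 9 (mod 1271)
9^2 ≡ 9^2 = 81 ≡ 81 (mod 1271)
9^4 ≡ 81^2 = 6561 ≡ 206 (mod 1271)
9^8 ≡ 206^2 = 42436 ≡ 493 (mod 1271)
9^16 ≡ 493^2 = 243049 ≡ 288 (mod 1271)
9^32 ≡ 288^2 = 82944 ≡ 329 (mod 1271)
9^64 ≡ 329^2 = 108241 ≡ 206 (mod 1271)
9^128 ≡ 206^2 = 42436 ≡ 493 (mod 1271)
9^256 ≡ 493^2 = 243049 ≡ 288 (mod 1271)
9^512 ≡ 288^2 = 82944 ≡ 329 (mod 1271)
9^1024 ≡ 329^2 = 108241 ≡ 206 (mod 1271)
1270 = 1024 + 128 + 64 + 32 + 16 + 4 + 2 in binary powers of 2.
So 9^1270 ≡ 206 · 493 · 206 · 329 · 288 · 206 · 81 ≡ 532 (mod 1271).
Since 532 ≠ 1, base 9 is a Fermat witness: 1271 is composite.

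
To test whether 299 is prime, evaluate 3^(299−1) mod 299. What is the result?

3^1 ≡ 3 (mod 299)
3^2 ≡ 3^2 = 9 ≡ 9 (mod 299)
3^4 ≡ 9^2 = 81 ≡ 81 (mod 299)
3^8 ≡ 81^2 = 6561 ≡ 282 (mod 299)
3^16 ≡ 282^2 = 79524 ≡ 289 (mod 299)
3^32 ≡ 289^2 = 83521 ≡ 100 (mod 299)
3^64 ≡ 100^2 = 10000 ≡ 133 (mod 299)
3^128 ≡ 133^2 = 17689 ≡ 48 (mod 299)
3^256 ≡ 48^2 = 2304 ≡ 211 (mod 299)
298 = 256 + 32 + 8 + 2 in binary powers of 2.
So 3^298 ≡ 211 · 100 · 282 · 9 ≡ 3 (mod 299).
Since 3 ≠ 1, base 3 is a Fermat witness: 299 is composite.

3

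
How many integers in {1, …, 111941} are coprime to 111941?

Factor: 111941 = 23 · 31 · 157.
φ(111941) = (23−1) · (31−1) · (157−1) = 22 · 30 · 156 = 102960.

102960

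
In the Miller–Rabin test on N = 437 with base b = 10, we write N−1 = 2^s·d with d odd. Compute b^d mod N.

437 − 1 = 436 = 2^2 · 109, so d = 109.
10^1 ≡ 10 (mod 437)
10^2 ≡ 10^2 = 100 ≡ 100 (mod 437)
10^4 ≡ 100^2 = 10000 ≡ 386 (mod 437)
10^8 ≡ 386^2 = 148996 ≡ 416 (mod 437)
10^16 ≡ 416^2 = 173056 ≡ 4 (mod 437)
10^32 ≡ 4^2 = 16 ≡ 16 (mod 437)
10^64 ≡ 16^2 = 256 ≡ 256 (mod 437)
109 = 64 + 32 + 8 + 4 + 1 in binary powers of 2.
So 10^109 ≡ 256 · 16 · 416 · 386 · 10 ≡ 352 (mod 437).
Squaring chain: 352 → 233; never reaches −1, so base 10 is a Miller–Rabin witness that 437 is composite.

352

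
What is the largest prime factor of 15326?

97

15326 = 2 · 7663
7663 = 79 · 97
97 is prime.
So 15326 = 2 · 79 · 97; the largest prime factor is 97.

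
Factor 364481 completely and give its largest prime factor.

364481 = 13 · 28037
28037 = 23 · 1219
1219 = 23 · 53
53 is prime.
So 364481 = 13 · 23^2 · 53; the largest prime factor is 53.

53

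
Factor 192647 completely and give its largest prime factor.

192647 = 7 · 27521
27521 = 13 · 2117
2117 = 29 · 73
73 is prime.
So 192647 = 7 · 13 · 29 · 73; the largest prime factor is 73.

73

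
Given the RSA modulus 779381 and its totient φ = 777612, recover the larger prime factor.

947

φ(n) = (p−1)(q−1) = n − (p+q) + 1, so p + q = 779381 − 777612 + 1 = 1770.
p and q are the roots of t² − 1770t + 779381 = 0.
Discriminant: 1770² − 4·779381 = 3132900 − 3117524 = 15376; √15376 = 124.
q = (1770 − 124)/2 = 823, p = (1770 + 124)/2 = 947.
Check: 823 · 947 = 779381.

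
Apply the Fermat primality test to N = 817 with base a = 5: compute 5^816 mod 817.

140

5^1 ≡ 5 (mod 817)
5^2 ≡ 5^2 = 25 ≡ 25 (mod 817)
5^4 ≡ 25^2 = 625 ≡ 625 (mod 817)
5^8 ≡ 625^2 = 390625 ≡ 99 (mod 817)
5^16 ≡ 99^2 = 9801 ≡ 814 (mod 817)
5^32 ≡ 814^2 = 662596 ≡ 9 (mod 817)
5^64 ≡ 9^2 = 81 ≡ 81 (mod 817)
5^128 ≡ 81^2 = 6561 ≡ 25 (mod 817)
5^256 ≡ 25^2 = 625 ≡ 625 (mod 817)
5^512 ≡ 625^2 = 390625 ≡ 99 (mod 817)
816 = 512 + 256 + 32 + 16 in binary powers of 2.
So 5^816 ≡ 99 · 625 · 9 · 814 ≡ 140 (mod 817).
Since 140 ≠ 1, base 5 is a Fermat witness: 817 is composite.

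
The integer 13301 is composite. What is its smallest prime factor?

47

13301 is odd.
Digit sum 8, not divisible by 3.
Ends in 1: not divisible by 5.
7: 13301 = 7·1900 + 1
11: 13301 = 11·1209 + 2
13: 13301 = 13·1023 + 2
17: 13301 = 17·782 + 7
19: 13301 = 19·700 + 1
23: 13301 = 23·578 + 7
29: 13301 = 29·458 + 19
31: 13301 = 31·429 + 2
37: 13301 = 37·359 + 18
41: 13301 = 41·324 + 17
43: 13301 = 43·309 + 14
47: 13301 = 47·283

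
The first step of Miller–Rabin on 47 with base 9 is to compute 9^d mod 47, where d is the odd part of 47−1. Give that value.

47 − 1 = 46 = 2^1 · 23, so d = 23.
9^1 ≡ 9 (mod 47)
9^2 ≡ 9^2 = 81 ≡ 34 (mod 47)
9^4 ≡ 34^2 = 1156 ≡ 28 (mod 47)
9^8 ≡ 28^2 = 784 ≡ 32 (mod 47)
9^16 ≡ 32^2 = 1024 ≡ 37 (mod 47)
23 = 16 + 4 + 2 + 1 in binary powers of 2.
So 9^23 ≡ 37 · 28 · 34 · 9 ≡ 1 (mod 47).
Since 9^d ≡ 1 (mod 47), base 9 does not prove 47 composite.

1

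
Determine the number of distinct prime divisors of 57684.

57684 = 2^2 · 14421
14421 = 3 · 4807
4807 = 11 · 437
437 = 19 · 23
57684 = 2^2 · 3 · 11 · 19 · 23, which has 5 distinct prime factors.

5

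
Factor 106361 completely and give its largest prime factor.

73

106361 = 31 · 3431
3431 = 47 · 73
73 is prime.
So 106361 = 31 · 47 · 73; the largest prime factor is 73.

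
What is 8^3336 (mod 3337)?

1935

8^1 ≡ 8 (mod 3337)
8^2 ≡ 8^2 = 64 ≡ 64 (mod 3337)
8^4 ≡ 64^2 = 4096 ≡ 759 (mod 3337)
8^8 ≡ 759^2 = 576081 ≡ 2117 (mod 3337)
8^16 ≡ 2117^2 = 4481689 ≡ 98 (mod 3337)
8^32 ≡ 98^2 = 9604 ≡ 2930 (mod 3337)
8^64 ≡ 2930^2 = 8584900 ≡ 2136 (mod 3337)
8^128 ≡ 2136^2 = 4562496 ≡ 817 (mod 3337)
8^256 ≡ 817^2 = 667489 ≡ 89 (mod 3337)
8^512 ≡ 89^2 = 7921 ≡ 1247 (mod 3337)
8^1024 ≡ 1247^2 = 1555009 ≡ 3304 (mod 3337)
8^2048 ≡ 3304^2 = 10916416 ≡ 1089 (mod 3337)
3336 = 2048 + 1024 + 256 + 8 in binary powers of 2.
So 8^3336 ≡ 1089 · 3304 · 89 · 2117 ≡ 1935 (mod 3337).
Since 1935 ≠ 1, base 8 is a Fermat witness: 3337 is composite.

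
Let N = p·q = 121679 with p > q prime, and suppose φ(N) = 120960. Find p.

φ(n) = (p−1)(q−1) = n − (p+q) + 1, so p + q = 121679 − 120960 + 1 = 720.
p and q are the roots of t² − 720t + 121679 = 0.
Discriminant: 720² − 4·121679 = 518400 − 486716 = 31684; √31684 = 178.
q = (720 − 178)/2 = 271, p = (720 + 178)/2 = 449.
Check: 271 · 449 = 121679.

449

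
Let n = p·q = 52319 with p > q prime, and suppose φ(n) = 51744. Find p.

463

φ(n) = (p−1)(q−1) = n − (p+q) + 1, so p + q = 52319 − 51744 + 1 = 576.
p and q are the roots of t² − 576t + 52319 = 0.
Discriminant: 576² − 4·52319 = 331776 − 209276 = 122500; √122500 = 350.
q = (576 − 350)/2 = 113, p = (576 + 350)/2 = 463.
Check: 113 · 463 = 52319.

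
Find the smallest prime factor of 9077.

29

9077 is odd.
Digit sum 23, not divisible by 3.
Ends in 7: not divisible by 5.
7: 9077 = 7·1296 + 5
11: 9077 = 11·825 + 2
13: 9077 = 13·698 + 3
17: 9077 = 17·533 + 16
19: 9077 = 19·477 + 14
23: 9077 = 23·394 + 15
29: 9077 = 29·313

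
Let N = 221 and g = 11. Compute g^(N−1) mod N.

11^1 ≡ 11 (mod 221)
11^2 ≡ 11^2 = 121 ≡ 121 (mod 221)
11^4 ≡ 121^2 = 14641 ≡ 55 (mod 221)
11^8 ≡ 55^2 = 3025 ≡ 152 (mod 221)
11^16 ≡ 152^2 = 23104 ≡ 120 (mod 221)
11^32 ≡ 120^2 = 14400 ≡ 35 (mod 221)
11^64 ≡ 35^2 = 1225 ≡ 120 (mod 221)
11^128 ≡ 120^2 = 14400 ≡ 35 (mod 221)
220 = 128 + 64 + 16 + 8 + 4 in binary powers of 2.
So 11^220 ≡ 35 · 120 · 120 · 152 · 55 ≡ 81 (mod 221).
Since 81 ≠ 1, base 11 is a Fermat witness: 221 is composite.

81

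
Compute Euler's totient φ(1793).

Factor: 1793 = 11 · 163.
φ(1793) = (11−1) · (163−1) = 10 · 162 = 1620.

1620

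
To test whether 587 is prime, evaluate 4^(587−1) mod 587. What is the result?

1

4^1 ≡ 4 (mod 587)
4^2 ≡ 4^2 = 16 ≡ 16 (mod 587)
4^4 ≡ 16^2 = 256 ≡ 256 (mod 587)
4^8 ≡ 256^2 = 65536 ≡ 379 (mod 587)
4^16 ≡ 379^2 = 143641 ≡ 413 (mod 587)
4^32 ≡ 413^2 = 170569 ≡ 339 (mod 587)
4^64 ≡ 339^2 = 114921 ≡ 456 (mod 587)
4^128 ≡ 456^2 = 207936 ≡ 138 (mod 587)
4^256 ≡ 138^2 = 19044 ≡ 260 (mod 587)
4^512 ≡ 260^2 = 67600 ≡ 95 (mod 587)
586 = 512 + 64 + 8 + 2 in binary powers of 2.
So 4^586 ≡ 95 · 456 · 379 · 16 ≡ 1 (mod 587).
Since the result is 1, base 4 gives no evidence that 587 is composite.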